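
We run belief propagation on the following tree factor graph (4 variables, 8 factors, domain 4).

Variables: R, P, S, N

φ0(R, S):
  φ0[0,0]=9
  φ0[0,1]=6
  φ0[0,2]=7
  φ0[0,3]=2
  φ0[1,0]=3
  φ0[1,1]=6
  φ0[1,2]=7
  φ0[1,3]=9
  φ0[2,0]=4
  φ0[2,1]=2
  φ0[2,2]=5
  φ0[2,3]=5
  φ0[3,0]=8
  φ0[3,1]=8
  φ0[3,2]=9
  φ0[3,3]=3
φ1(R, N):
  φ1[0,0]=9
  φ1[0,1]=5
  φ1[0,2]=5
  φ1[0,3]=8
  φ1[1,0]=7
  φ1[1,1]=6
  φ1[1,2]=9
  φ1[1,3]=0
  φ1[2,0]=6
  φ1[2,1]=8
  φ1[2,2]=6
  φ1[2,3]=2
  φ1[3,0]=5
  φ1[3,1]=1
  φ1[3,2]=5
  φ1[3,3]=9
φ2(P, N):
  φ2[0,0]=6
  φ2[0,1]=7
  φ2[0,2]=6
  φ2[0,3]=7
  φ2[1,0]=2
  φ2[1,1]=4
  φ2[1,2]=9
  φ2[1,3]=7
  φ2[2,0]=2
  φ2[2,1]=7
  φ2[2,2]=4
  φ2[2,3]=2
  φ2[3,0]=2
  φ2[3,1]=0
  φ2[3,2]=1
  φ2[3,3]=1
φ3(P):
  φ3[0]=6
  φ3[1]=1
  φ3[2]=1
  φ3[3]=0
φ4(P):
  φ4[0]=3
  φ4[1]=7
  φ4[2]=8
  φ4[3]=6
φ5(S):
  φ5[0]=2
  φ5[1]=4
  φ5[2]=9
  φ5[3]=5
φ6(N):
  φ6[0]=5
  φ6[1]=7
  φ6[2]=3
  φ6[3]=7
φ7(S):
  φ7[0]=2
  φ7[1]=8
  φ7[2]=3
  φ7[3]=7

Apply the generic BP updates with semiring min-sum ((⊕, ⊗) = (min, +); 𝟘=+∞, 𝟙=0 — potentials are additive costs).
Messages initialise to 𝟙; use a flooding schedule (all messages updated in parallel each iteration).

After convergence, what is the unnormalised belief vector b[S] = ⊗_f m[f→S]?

b[S] = [21, 30, 33, 29]

init: all messages = 𝟙 over 4 values
r1 m[φ0→R] = [2, 3, 2, 3]
r1 m[φ0→S] = [3, 2, 5, 2]
r1 m[φ1→R] = [5, 0, 2, 1]
r1 m[φ1→N] = [5, 1, 5, 0]
r1 m[φ2→P] = [6, 2, 2, 0]
r1 m[φ2→N] = [2, 0, 1, 1]
r1 m[φ3→P] = [6, 1, 1, 0]
r1 m[φ4→P] = [3, 7, 8, 6]
r1 m[φ5→S] = [2, 4, 9, 5]
r1 m[φ6→N] = [5, 7, 3, 7]
r1 m[φ7→S] = [2, 8, 3, 7]
r1 m[R→φ0] = [0, 0, 0, 0]
r1 m[R→φ1] = [0, 0, 0, 0]
r1 m[P→φ2] = [0, 0, 0, 0]
r1 m[P→φ3] = [0, 0, 0, 0]
r1 m[P→φ4] = [0, 0, 0, 0]
r1 m[S→φ0] = [0, 0, 0, 0]
r1 m[S→φ5] = [0, 0, 0, 0]
r1 m[S→φ7] = [0, 0, 0, 0]
r1 m[N→φ1] = [0, 0, 0, 0]
r1 m[N→φ2] = [0, 0, 0, 0]
r1 m[N→φ6] = [0, 0, 0, 0]
r2 m[φ0→R] = [2, 3, 2, 3]
r2 m[φ0→S] = [3, 2, 5, 2]
r2 m[φ1→R] = [5, 0, 2, 1]
r2 m[φ1→N] = [5, 1, 5, 0]
r2 m[φ2→P] = [6, 2, 2, 0]
r2 m[φ2→N] = [2, 0, 1, 1]
r2 m[φ3→P] = [6, 1, 1, 0]
r2 m[φ4→P] = [3, 7, 8, 6]
r2 m[φ5→S] = [2, 4, 9, 5]
r2 m[φ6→N] = [5, 7, 3, 7]
r2 m[φ7→S] = [2, 8, 3, 7]
r2 m[R→φ0] = [5, 0, 2, 1]
r2 m[R→φ1] = [2, 3, 2, 3]
r2 m[P→φ2] = [9, 8, 9, 6]
r2 m[P→φ3] = [9, 9, 10, 6]
r2 m[P→φ4] = [12, 3, 3, 0]
r2 m[S→φ0] = [4, 12, 12, 12]
r2 m[S→φ5] = [5, 10, 8, 9]
r2 m[S→φ7] = [5, 6, 14, 7]
r2 m[N→φ1] = [7, 7, 4, 8]
r2 m[N→φ2] = [10, 8, 8, 7]
r2 m[N→φ6] = [7, 1, 6, 1]
r3 m[φ0→R] = [13, 7, 8, 12]
r3 m[φ0→S] = [3, 4, 7, 4]
r3 m[φ1→R] = [9, 8, 10, 8]
r3 m[φ1→N] = [8, 4, 7, 3]
r3 m[φ2→P] = [14, 12, 9, 8]
r3 m[φ2→N] = [8, 6, 7, 7]
r3 m[φ3→P] = [6, 1, 1, 0]
r3 m[φ4→P] = [3, 7, 8, 6]
r3 m[φ5→S] = [2, 4, 9, 5]
r3 m[φ6→N] = [5, 7, 3, 7]
r3 m[φ7→S] = [2, 8, 3, 7]
r3 m[R→φ0] = [5, 0, 2, 1]
r3 m[R→φ1] = [2, 3, 2, 3]
r3 m[P→φ2] = [9, 8, 9, 6]
r3 m[P→φ3] = [9, 9, 10, 6]
r3 m[P→φ4] = [12, 3, 3, 0]
r3 m[S→φ0] = [4, 12, 12, 12]
r3 m[S→φ5] = [5, 10, 8, 9]
r3 m[S→φ7] = [5, 6, 14, 7]
r3 m[N→φ1] = [7, 7, 4, 8]
r3 m[N→φ2] = [10, 8, 8, 7]
r3 m[N→φ6] = [7, 1, 6, 1]
r4 m[φ0→R] = [13, 7, 8, 12]
r4 m[φ0→S] = [3, 4, 7, 4]
r4 m[φ1→R] = [9, 8, 10, 8]
r4 m[φ1→N] = [8, 4, 7, 3]
r4 m[φ2→P] = [14, 12, 9, 8]
r4 m[φ2→N] = [8, 6, 7, 7]
r4 m[φ3→P] = [6, 1, 1, 0]
r4 m[φ4→P] = [3, 7, 8, 6]
r4 m[φ5→S] = [2, 4, 9, 5]
r4 m[φ6→N] = [5, 7, 3, 7]
r4 m[φ7→S] = [2, 8, 3, 7]
r4 m[R→φ0] = [9, 8, 10, 8]
r4 m[R→φ1] = [13, 7, 8, 12]
r4 m[P→φ2] = [9, 8, 9, 6]
r4 m[P→φ3] = [17, 19, 17, 14]
r4 m[P→φ4] = [20, 13, 10, 8]
r4 m[S→φ0] = [4, 12, 12, 12]
r4 m[S→φ5] = [5, 12, 10, 11]
r4 m[S→φ7] = [5, 8, 16, 9]
r4 m[N→φ1] = [13, 13, 10, 14]
r4 m[N→φ2] = [13, 11, 10, 10]
r4 m[N→φ6] = [16, 10, 14, 10]
r5 m[φ0→R] = [13, 7, 8, 12]
r5 m[φ0→S] = [11, 12, 15, 11]
r5 m[φ1→R] = [15, 14, 16, 14]
r5 m[φ1→N] = [14, 13, 14, 7]
r5 m[φ2→P] = [16, 15, 12, 11]
r5 m[φ2→N] = [8, 6, 7, 7]
r5 m[φ3→P] = [6, 1, 1, 0]
r5 m[φ4→P] = [3, 7, 8, 6]
r5 m[φ5→S] = [2, 4, 9, 5]
r5 m[φ6→N] = [5, 7, 3, 7]
r5 m[φ7→S] = [2, 8, 3, 7]
r5 m[R→φ0] = [9, 8, 10, 8]
r5 m[R→φ1] = [13, 7, 8, 12]
r5 m[P→φ2] = [9, 8, 9, 6]
r5 m[P→φ3] = [17, 19, 17, 14]
r5 m[P→φ4] = [20, 13, 10, 8]
r5 m[S→φ0] = [4, 12, 12, 12]
r5 m[S→φ5] = [5, 12, 10, 11]
r5 m[S→φ7] = [5, 8, 16, 9]
r5 m[N→φ1] = [13, 13, 10, 14]
r5 m[N→φ2] = [13, 11, 10, 10]
r5 m[N→φ6] = [16, 10, 14, 10]
r6 m[φ0→R] = [13, 7, 8, 12]
r6 m[φ0→S] = [11, 12, 15, 11]
r6 m[φ1→R] = [15, 14, 16, 14]
r6 m[φ1→N] = [14, 13, 14, 7]
r6 m[φ2→P] = [16, 15, 12, 11]
r6 m[φ2→N] = [8, 6, 7, 7]
r6 m[φ3→P] = [6, 1, 1, 0]
r6 m[φ4→P] = [3, 7, 8, 6]
r6 m[φ5→S] = [2, 4, 9, 5]
r6 m[φ6→N] = [5, 7, 3, 7]
r6 m[φ7→S] = [2, 8, 3, 7]
r6 m[R→φ0] = [15, 14, 16, 14]
r6 m[R→φ1] = [13, 7, 8, 12]
r6 m[P→φ2] = [9, 8, 9, 6]
r6 m[P→φ3] = [19, 22, 20, 17]
r6 m[P→φ4] = [22, 16, 13, 11]
r6 m[S→φ0] = [4, 12, 12, 12]
r6 m[S→φ5] = [13, 20, 18, 18]
r6 m[S→φ7] = [13, 16, 24, 16]
r6 m[N→φ1] = [13, 13, 10, 14]
r6 m[N→φ2] = [19, 20, 17, 14]
r6 m[N→φ6] = [22, 19, 21, 14]
r7 m[φ0→R] = [13, 7, 8, 12]
r7 m[φ0→S] = [17, 18, 21, 17]
r7 m[φ1→R] = [15, 14, 16, 14]
r7 m[φ1→N] = [14, 13, 14, 7]
r7 m[φ2→P] = [21, 21, 16, 15]
r7 m[φ2→N] = [8, 6, 7, 7]
r7 m[φ3→P] = [6, 1, 1, 0]
r7 m[φ4→P] = [3, 7, 8, 6]
r7 m[φ5→S] = [2, 4, 9, 5]
r7 m[φ6→N] = [5, 7, 3, 7]
r7 m[φ7→S] = [2, 8, 3, 7]
r7 m[R→φ0] = [15, 14, 16, 14]
r7 m[R→φ1] = [13, 7, 8, 12]
r7 m[P→φ2] = [9, 8, 9, 6]
r7 m[P→φ3] = [19, 22, 20, 17]
r7 m[P→φ4] = [22, 16, 13, 11]
r7 m[S→φ0] = [4, 12, 12, 12]
r7 m[S→φ5] = [13, 20, 18, 18]
r7 m[S→φ7] = [13, 16, 24, 16]
r7 m[N→φ1] = [13, 13, 10, 14]
r7 m[N→φ2] = [19, 20, 17, 14]
r7 m[N→φ6] = [22, 19, 21, 14]
r8 m[φ0→R] = [13, 7, 8, 12]
r8 m[φ0→S] = [17, 18, 21, 17]
r8 m[φ1→R] = [15, 14, 16, 14]
r8 m[φ1→N] = [14, 13, 14, 7]
r8 m[φ2→P] = [21, 21, 16, 15]
r8 m[φ2→N] = [8, 6, 7, 7]
r8 m[φ3→P] = [6, 1, 1, 0]
r8 m[φ4→P] = [3, 7, 8, 6]
r8 m[φ5→S] = [2, 4, 9, 5]
r8 m[φ6→N] = [5, 7, 3, 7]
r8 m[φ7→S] = [2, 8, 3, 7]
r8 m[R→φ0] = [15, 14, 16, 14]
r8 m[R→φ1] = [13, 7, 8, 12]
r8 m[P→φ2] = [9, 8, 9, 6]
r8 m[P→φ3] = [24, 28, 24, 21]
r8 m[P→φ4] = [27, 22, 17, 15]
r8 m[S→φ0] = [4, 12, 12, 12]
r8 m[S→φ5] = [19, 26, 24, 24]
r8 m[S→φ7] = [19, 22, 30, 22]
r8 m[N→φ1] = [13, 13, 10, 14]
r8 m[N→φ2] = [19, 20, 17, 14]
r8 m[N→φ6] = [22, 19, 21, 14]
r9 m[φ0→R] = [13, 7, 8, 12]
r9 m[φ0→S] = [17, 18, 21, 17]
r9 m[φ1→R] = [15, 14, 16, 14]
r9 m[φ1→N] = [14, 13, 14, 7]
r9 m[φ2→P] = [21, 21, 16, 15]
r9 m[φ2→N] = [8, 6, 7, 7]
r9 m[φ3→P] = [6, 1, 1, 0]
r9 m[φ4→P] = [3, 7, 8, 6]
r9 m[φ5→S] = [2, 4, 9, 5]
r9 m[φ6→N] = [5, 7, 3, 7]
r9 m[φ7→S] = [2, 8, 3, 7]
r9 m[R→φ0] = [15, 14, 16, 14]
r9 m[R→φ1] = [13, 7, 8, 12]
r9 m[P→φ2] = [9, 8, 9, 6]
r9 m[P→φ3] = [24, 28, 24, 21]
r9 m[P→φ4] = [27, 22, 17, 15]
r9 m[S→φ0] = [4, 12, 12, 12]
r9 m[S→φ5] = [19, 26, 24, 24]
r9 m[S→φ7] = [19, 22, 30, 22]
r9 m[N→φ1] = [13, 13, 10, 14]
r9 m[N→φ2] = [19, 20, 17, 14]
r9 m[N→φ6] = [22, 19, 21, 14]
fixed point reached at round 9
b[S] = ⊗ incoming = [21, 30, 33, 29]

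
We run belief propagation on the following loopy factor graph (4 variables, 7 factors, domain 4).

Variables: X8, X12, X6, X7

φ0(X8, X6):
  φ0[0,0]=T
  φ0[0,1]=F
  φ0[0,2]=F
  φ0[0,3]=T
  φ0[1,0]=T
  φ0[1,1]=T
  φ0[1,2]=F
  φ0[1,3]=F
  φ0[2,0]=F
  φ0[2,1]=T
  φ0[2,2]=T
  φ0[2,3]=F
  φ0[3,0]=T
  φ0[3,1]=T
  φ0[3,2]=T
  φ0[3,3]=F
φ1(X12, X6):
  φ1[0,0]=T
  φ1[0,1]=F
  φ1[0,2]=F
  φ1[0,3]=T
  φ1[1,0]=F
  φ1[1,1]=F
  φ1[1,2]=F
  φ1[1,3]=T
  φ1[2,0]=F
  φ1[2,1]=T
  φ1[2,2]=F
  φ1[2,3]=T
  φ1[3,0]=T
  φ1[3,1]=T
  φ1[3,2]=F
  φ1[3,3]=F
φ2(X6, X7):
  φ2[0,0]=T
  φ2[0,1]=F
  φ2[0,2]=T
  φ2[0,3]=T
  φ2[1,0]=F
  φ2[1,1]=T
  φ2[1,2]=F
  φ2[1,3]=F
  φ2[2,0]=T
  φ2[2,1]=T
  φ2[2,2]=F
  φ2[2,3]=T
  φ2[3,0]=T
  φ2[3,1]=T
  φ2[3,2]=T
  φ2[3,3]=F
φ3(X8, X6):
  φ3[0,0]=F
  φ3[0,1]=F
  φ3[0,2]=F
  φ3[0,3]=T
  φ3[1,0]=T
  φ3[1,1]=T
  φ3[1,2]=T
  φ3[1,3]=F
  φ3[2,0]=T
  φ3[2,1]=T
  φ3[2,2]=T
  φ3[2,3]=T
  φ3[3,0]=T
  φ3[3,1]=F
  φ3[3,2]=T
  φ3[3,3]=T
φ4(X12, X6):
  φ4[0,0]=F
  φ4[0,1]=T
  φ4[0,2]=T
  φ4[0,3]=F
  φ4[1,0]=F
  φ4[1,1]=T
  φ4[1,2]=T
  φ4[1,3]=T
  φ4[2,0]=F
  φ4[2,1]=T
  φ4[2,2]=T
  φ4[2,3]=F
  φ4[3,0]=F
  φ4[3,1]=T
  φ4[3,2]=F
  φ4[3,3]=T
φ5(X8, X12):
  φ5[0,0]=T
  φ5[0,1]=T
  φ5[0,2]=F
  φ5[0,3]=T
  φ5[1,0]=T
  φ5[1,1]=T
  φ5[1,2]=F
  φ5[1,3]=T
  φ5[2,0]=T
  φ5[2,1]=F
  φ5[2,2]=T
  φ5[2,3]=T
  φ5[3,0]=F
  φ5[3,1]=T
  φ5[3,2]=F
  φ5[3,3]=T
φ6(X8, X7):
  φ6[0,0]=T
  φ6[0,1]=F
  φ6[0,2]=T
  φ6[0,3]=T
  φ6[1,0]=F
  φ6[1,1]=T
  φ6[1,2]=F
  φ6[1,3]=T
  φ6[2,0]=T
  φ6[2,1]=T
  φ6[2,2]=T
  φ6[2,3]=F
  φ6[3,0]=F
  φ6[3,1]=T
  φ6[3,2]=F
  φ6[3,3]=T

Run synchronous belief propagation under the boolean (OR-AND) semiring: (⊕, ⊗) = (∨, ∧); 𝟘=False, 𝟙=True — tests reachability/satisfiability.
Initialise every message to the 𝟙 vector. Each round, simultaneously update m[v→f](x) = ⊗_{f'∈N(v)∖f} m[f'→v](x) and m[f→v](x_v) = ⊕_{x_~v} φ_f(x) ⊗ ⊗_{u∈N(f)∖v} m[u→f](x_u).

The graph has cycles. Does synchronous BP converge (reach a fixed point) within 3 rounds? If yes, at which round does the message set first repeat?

init: all messages = 𝟙 over 4 values
r1 m[φ0→X8] = [T, T, T, T]
r1 m[φ0→X6] = [T, T, T, T]
r1 m[φ1→X12] = [T, T, T, T]
r1 m[φ1→X6] = [T, T, F, T]
r1 m[φ2→X6] = [T, T, T, T]
r1 m[φ2→X7] = [T, T, T, T]
r1 m[φ3→X8] = [T, T, T, T]
r1 m[φ3→X6] = [T, T, T, T]
r1 m[φ4→X12] = [T, T, T, T]
r1 m[φ4→X6] = [F, T, T, T]
r1 m[φ5→X8] = [T, T, T, T]
r1 m[φ5→X12] = [T, T, T, T]
r1 m[φ6→X8] = [T, T, T, T]
r1 m[φ6→X7] = [T, T, T, T]
r1 m[X8→φ0] = [T, T, T, T]
r1 m[X8→φ3] = [T, T, T, T]
r1 m[X8→φ5] = [T, T, T, T]
r1 m[X8→φ6] = [T, T, T, T]
r1 m[X12→φ1] = [T, T, T, T]
r1 m[X12→φ4] = [T, T, T, T]
r1 m[X12→φ5] = [T, T, T, T]
r1 m[X6→φ0] = [T, T, T, T]
r1 m[X6→φ1] = [T, T, T, T]
r1 m[X6→φ2] = [T, T, T, T]
r1 m[X6→φ3] = [T, T, T, T]
r1 m[X6→φ4] = [T, T, T, T]
r1 m[X7→φ2] = [T, T, T, T]
r1 m[X7→φ6] = [T, T, T, T]
r2 m[φ0→X8] = [T, T, T, T]
r2 m[φ0→X6] = [T, T, T, T]
r2 m[φ1→X12] = [T, T, T, T]
r2 m[φ1→X6] = [T, T, F, T]
r2 m[φ2→X6] = [T, T, T, T]
r2 m[φ2→X7] = [T, T, T, T]
r2 m[φ3→X8] = [T, T, T, T]
r2 m[φ3→X6] = [T, T, T, T]
r2 m[φ4→X12] = [T, T, T, T]
r2 m[φ4→X6] = [F, T, T, T]
r2 m[φ5→X8] = [T, T, T, T]
r2 m[φ5→X12] = [T, T, T, T]
r2 m[φ6→X8] = [T, T, T, T]
r2 m[φ6→X7] = [T, T, T, T]
r2 m[X8→φ0] = [T, T, T, T]
r2 m[X8→φ3] = [T, T, T, T]
r2 m[X8→φ5] = [T, T, T, T]
r2 m[X8→φ6] = [T, T, T, T]
r2 m[X12→φ1] = [T, T, T, T]
r2 m[X12→φ4] = [T, T, T, T]
r2 m[X12→φ5] = [T, T, T, T]
r2 m[X6→φ0] = [F, T, F, T]
r2 m[X6→φ1] = [F, T, T, T]
r2 m[X6→φ2] = [F, T, F, T]
r2 m[X6→φ3] = [F, T, F, T]
r2 m[X6→φ4] = [T, T, F, T]
r2 m[X7→φ2] = [T, T, T, T]
r2 m[X7→φ6] = [T, T, T, T]
r3 m[φ0→X8] = [T, T, T, T]
r3 m[φ0→X6] = [T, T, T, T]
r3 m[φ1→X12] = [T, T, T, T]
r3 m[φ1→X6] = [T, T, F, T]
r3 m[φ2→X6] = [T, T, T, T]
r3 m[φ2→X7] = [T, T, T, F]
r3 m[φ3→X8] = [T, T, T, T]
r3 m[φ3→X6] = [T, T, T, T]
r3 m[φ4→X12] = [T, T, T, T]
r3 m[φ4→X6] = [F, T, T, T]
r3 m[φ5→X8] = [T, T, T, T]
r3 m[φ5→X12] = [T, T, T, T]
r3 m[φ6→X8] = [T, T, T, T]
r3 m[φ6→X7] = [T, T, T, T]
r3 m[X8→φ0] = [T, T, T, T]
r3 m[X8→φ3] = [T, T, T, T]
r3 m[X8→φ5] = [T, T, T, T]
r3 m[X8→φ6] = [T, T, T, T]
r3 m[X12→φ1] = [T, T, T, T]
r3 m[X12→φ4] = [T, T, T, T]
r3 m[X12→φ5] = [T, T, T, T]
r3 m[X6→φ0] = [F, T, F, T]
r3 m[X6→φ1] = [F, T, T, T]
r3 m[X6→φ2] = [F, T, F, T]
r3 m[X6→φ3] = [F, T, F, T]
r3 m[X6→φ4] = [T, T, F, T]
r3 m[X7→φ2] = [T, T, T, T]
r3 m[X7→φ6] = [T, T, T, T]
no fixed point within 3 rounds

NOT CONVERGED within 3 rounds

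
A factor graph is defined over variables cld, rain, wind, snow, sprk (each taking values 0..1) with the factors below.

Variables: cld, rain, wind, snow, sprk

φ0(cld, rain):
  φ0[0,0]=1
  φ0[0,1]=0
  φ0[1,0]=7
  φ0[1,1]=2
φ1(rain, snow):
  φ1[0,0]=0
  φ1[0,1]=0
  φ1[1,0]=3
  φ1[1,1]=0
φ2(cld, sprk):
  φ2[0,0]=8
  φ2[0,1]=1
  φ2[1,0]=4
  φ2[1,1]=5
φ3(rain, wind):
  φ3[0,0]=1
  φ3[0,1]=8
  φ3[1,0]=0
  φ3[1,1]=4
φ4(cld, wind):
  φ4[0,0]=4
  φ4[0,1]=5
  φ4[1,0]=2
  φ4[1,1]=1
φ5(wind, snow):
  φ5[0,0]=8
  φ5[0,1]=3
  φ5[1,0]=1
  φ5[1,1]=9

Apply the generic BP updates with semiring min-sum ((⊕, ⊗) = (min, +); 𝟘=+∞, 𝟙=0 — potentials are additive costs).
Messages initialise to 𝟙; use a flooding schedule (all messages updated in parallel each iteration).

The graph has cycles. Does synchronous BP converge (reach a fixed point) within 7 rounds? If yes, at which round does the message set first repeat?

NOT CONVERGED within 7 rounds

init: all messages = 𝟙 over 2 values
r1 m[φ0→cld] = [0, 2]
r1 m[φ0→rain] = [1, 0]
r1 m[φ1→rain] = [0, 0]
r1 m[φ1→snow] = [0, 0]
r1 m[φ2→cld] = [1, 4]
r1 m[φ2→sprk] = [4, 1]
r1 m[φ3→rain] = [1, 0]
r1 m[φ3→wind] = [0, 4]
r1 m[φ4→cld] = [4, 1]
r1 m[φ4→wind] = [2, 1]
r1 m[φ5→wind] = [3, 1]
r1 m[φ5→snow] = [1, 3]
r1 m[cld→φ0] = [0, 0]
r1 m[cld→φ2] = [0, 0]
r1 m[cld→φ4] = [0, 0]
r1 m[rain→φ0] = [0, 0]
r1 m[rain→φ1] = [0, 0]
r1 m[rain→φ3] = [0, 0]
r1 m[wind→φ3] = [0, 0]
r1 m[wind→φ4] = [0, 0]
r1 m[wind→φ5] = [0, 0]
r1 m[snow→φ1] = [0, 0]
r1 m[snow→φ5] = [0, 0]
r1 m[sprk→φ2] = [0, 0]
r2 m[φ0→cld] = [0, 2]
r2 m[φ0→rain] = [1, 0]
r2 m[φ1→rain] = [0, 0]
r2 m[φ1→snow] = [0, 0]
r2 m[φ2→cld] = [1, 4]
r2 m[φ2→sprk] = [4, 1]
r2 m[φ3→rain] = [1, 0]
r2 m[φ3→wind] = [0, 4]
r2 m[φ4→cld] = [4, 1]
r2 m[φ4→wind] = [2, 1]
r2 m[φ5→wind] = [3, 1]
r2 m[φ5→snow] = [1, 3]
r2 m[cld→φ0] = [5, 5]
r2 m[cld→φ2] = [4, 3]
r2 m[cld→φ4] = [1, 6]
r2 m[rain→φ0] = [1, 0]
r2 m[rain→φ1] = [2, 0]
r2 m[rain→φ3] = [1, 0]
r2 m[wind→φ3] = [5, 2]
r2 m[wind→φ4] = [3, 5]
r2 m[wind→φ5] = [2, 5]
r2 m[snow→φ1] = [1, 3]
r2 m[snow→φ5] = [0, 0]
r2 m[sprk→φ2] = [0, 0]
r3 m[φ0→cld] = [0, 2]
r3 m[φ0→rain] = [6, 5]
r3 m[φ1→rain] = [1, 3]
r3 m[φ1→snow] = [2, 0]
r3 m[φ2→cld] = [1, 4]
r3 m[φ2→sprk] = [7, 5]
r3 m[φ3→rain] = [6, 5]
r3 m[φ3→wind] = [0, 4]
r3 m[φ4→cld] = [7, 5]
r3 m[φ4→wind] = [5, 6]
r3 m[φ5→wind] = [3, 1]
r3 m[φ5→snow] = [6, 5]
r3 m[cld→φ0] = [5, 5]
r3 m[cld→φ2] = [4, 3]
r3 m[cld→φ4] = [1, 6]
r3 m[rain→φ0] = [1, 0]
r3 m[rain→φ1] = [2, 0]
r3 m[rain→φ3] = [1, 0]
r3 m[wind→φ3] = [5, 2]
r3 m[wind→φ4] = [3, 5]
r3 m[wind→φ5] = [2, 5]
r3 m[snow→φ1] = [1, 3]
r3 m[snow→φ5] = [0, 0]
r3 m[sprk→φ2] = [0, 0]
r4 m[φ0→cld] = [0, 2]
r4 m[φ0→rain] = [6, 5]
r4 m[φ1→rain] = [1, 3]
r4 m[φ1→snow] = [2, 0]
r4 m[φ2→cld] = [1, 4]
r4 m[φ2→sprk] = [7, 5]
r4 m[φ3→rain] = [6, 5]
r4 m[φ3→wind] = [0, 4]
r4 m[φ4→cld] = [7, 5]
r4 m[φ4→wind] = [5, 6]
r4 m[φ5→wind] = [3, 1]
r4 m[φ5→snow] = [6, 5]
r4 m[cld→φ0] = [8, 9]
r4 m[cld→φ2] = [7, 7]
r4 m[cld→φ4] = [1, 6]
r4 m[rain→φ0] = [7, 8]
r4 m[rain→φ1] = [12, 10]
r4 m[rain→φ3] = [7, 8]
r4 m[wind→φ3] = [8, 7]
r4 m[wind→φ4] = [3, 5]
r4 m[wind→φ5] = [5, 10]
r4 m[snow→φ1] = [6, 5]
r4 m[snow→φ5] = [2, 0]
r4 m[sprk→φ2] = [0, 0]
r5 m[φ0→cld] = [8, 10]
r5 m[φ0→rain] = [9, 8]
r5 m[φ1→rain] = [5, 5]
r5 m[φ1→snow] = [12, 10]
r5 m[φ2→cld] = [1, 4]
r5 m[φ2→sprk] = [11, 8]
r5 m[φ3→rain] = [9, 8]
r5 m[φ3→wind] = [8, 12]
r5 m[φ4→cld] = [7, 5]
r5 m[φ4→wind] = [5, 6]
r5 m[φ5→wind] = [3, 3]
r5 m[φ5→snow] = [11, 8]
r5 m[cld→φ0] = [8, 9]
r5 m[cld→φ2] = [7, 7]
r5 m[cld→φ4] = [1, 6]
r5 m[rain→φ0] = [7, 8]
r5 m[rain→φ1] = [12, 10]
r5 m[rain→φ3] = [7, 8]
r5 m[wind→φ3] = [8, 7]
r5 m[wind→φ4] = [3, 5]
r5 m[wind→φ5] = [5, 10]
r5 m[snow→φ1] = [6, 5]
r5 m[snow→φ5] = [2, 0]
r5 m[sprk→φ2] = [0, 0]
r6 m[φ0→cld] = [8, 10]
r6 m[φ0→rain] = [9, 8]
r6 m[φ1→rain] = [5, 5]
r6 m[φ1→snow] = [12, 10]
r6 m[φ2→cld] = [1, 4]
r6 m[φ2→sprk] = [11, 8]
r6 m[φ3→rain] = [9, 8]
r6 m[φ3→wind] = [8, 12]
r6 m[φ4→cld] = [7, 5]
r6 m[φ4→wind] = [5, 6]
r6 m[φ5→wind] = [3, 3]
r6 m[φ5→snow] = [11, 8]
r6 m[cld→φ0] = [8, 9]
r6 m[cld→φ2] = [15, 15]
r6 m[cld→φ4] = [9, 14]
r6 m[rain→φ0] = [14, 13]
r6 m[rain→φ1] = [18, 16]
r6 m[rain→φ3] = [14, 13]
r6 m[wind→φ3] = [8, 9]
r6 m[wind→φ4] = [11, 15]
r6 m[wind→φ5] = [13, 18]
r6 m[snow→φ1] = [11, 8]
r6 m[snow→φ5] = [12, 10]
r6 m[sprk→φ2] = [0, 0]
r7 m[φ0→cld] = [13, 15]
r7 m[φ0→rain] = [9, 8]
r7 m[φ1→rain] = [8, 8]
r7 m[φ1→snow] = [18, 16]
r7 m[φ2→cld] = [1, 4]
r7 m[φ2→sprk] = [19, 16]
r7 m[φ3→rain] = [9, 8]
r7 m[φ3→wind] = [13, 17]
r7 m[φ4→cld] = [15, 13]
r7 m[φ4→wind] = [13, 14]
r7 m[φ5→wind] = [13, 13]
r7 m[φ5→snow] = [19, 16]
r7 m[cld→φ0] = [8, 9]
r7 m[cld→φ2] = [15, 15]
r7 m[cld→φ4] = [9, 14]
r7 m[rain→φ0] = [14, 13]
r7 m[rain→φ1] = [18, 16]
r7 m[rain→φ3] = [14, 13]
r7 m[wind→φ3] = [8, 9]
r7 m[wind→φ4] = [11, 15]
r7 m[wind→φ5] = [13, 18]
r7 m[snow→φ1] = [11, 8]
r7 m[snow→φ5] = [12, 10]
r7 m[sprk→φ2] = [0, 0]
no fixed point within 7 rounds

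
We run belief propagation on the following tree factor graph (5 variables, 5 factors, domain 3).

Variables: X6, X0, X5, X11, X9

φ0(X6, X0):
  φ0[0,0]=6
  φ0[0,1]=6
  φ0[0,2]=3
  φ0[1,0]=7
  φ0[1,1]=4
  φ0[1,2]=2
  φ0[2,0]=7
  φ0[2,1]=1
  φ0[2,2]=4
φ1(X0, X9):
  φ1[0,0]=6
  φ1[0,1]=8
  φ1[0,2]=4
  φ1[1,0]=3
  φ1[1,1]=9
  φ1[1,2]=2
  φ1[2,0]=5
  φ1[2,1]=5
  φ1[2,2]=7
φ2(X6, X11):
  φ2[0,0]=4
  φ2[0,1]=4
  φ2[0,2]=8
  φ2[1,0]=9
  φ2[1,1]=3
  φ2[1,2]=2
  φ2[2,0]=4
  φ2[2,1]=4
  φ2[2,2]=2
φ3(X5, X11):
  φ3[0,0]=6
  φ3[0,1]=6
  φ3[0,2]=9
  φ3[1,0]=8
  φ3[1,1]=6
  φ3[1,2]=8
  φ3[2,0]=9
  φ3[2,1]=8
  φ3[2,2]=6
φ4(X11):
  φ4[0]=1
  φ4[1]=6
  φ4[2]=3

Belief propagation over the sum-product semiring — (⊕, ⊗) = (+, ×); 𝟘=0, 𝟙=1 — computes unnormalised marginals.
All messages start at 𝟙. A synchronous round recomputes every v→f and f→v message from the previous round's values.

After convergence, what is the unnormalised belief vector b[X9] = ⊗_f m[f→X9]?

init: all messages = 𝟙 over 3 values
r1 m[φ0→X6] = [15, 13, 12]
r1 m[φ0→X0] = [20, 11, 9]
r1 m[φ1→X0] = [18, 14, 17]
r1 m[φ1→X9] = [14, 22, 13]
r1 m[φ2→X6] = [16, 14, 10]
r1 m[φ2→X11] = [17, 11, 12]
r1 m[φ3→X5] = [21, 22, 23]
r1 m[φ3→X11] = [23, 20, 23]
r1 m[φ4→X11] = [1, 6, 3]
r1 m[X6→φ0] = [1, 1, 1]
r1 m[X6→φ2] = [1, 1, 1]
r1 m[X0→φ0] = [1, 1, 1]
r1 m[X0→φ1] = [1, 1, 1]
r1 m[X5→φ3] = [1, 1, 1]
r1 m[X11→φ2] = [1, 1, 1]
r1 m[X11→φ3] = [1, 1, 1]
r1 m[X11→φ4] = [1, 1, 1]
r1 m[X9→φ1] = [1, 1, 1]
r2 m[φ0→X6] = [15, 13, 12]
r2 m[φ0→X0] = [20, 11, 9]
r2 m[φ1→X0] = [18, 14, 17]
r2 m[φ1→X9] = [14, 22, 13]
r2 m[φ2→X6] = [16, 14, 10]
r2 m[φ2→X11] = [17, 11, 12]
r2 m[φ3→X5] = [21, 22, 23]
r2 m[φ3→X11] = [23, 20, 23]
r2 m[φ4→X11] = [1, 6, 3]
r2 m[X6→φ0] = [16, 14, 10]
r2 m[X6→φ2] = [15, 13, 12]
r2 m[X0→φ0] = [18, 14, 17]
r2 m[X0→φ1] = [20, 11, 9]
r2 m[X5→φ3] = [1, 1, 1]
r2 m[X11→φ2] = [23, 120, 69]
r2 m[X11→φ3] = [17, 66, 36]
r2 m[X11→φ4] = [391, 220, 276]
r2 m[X9→φ1] = [1, 1, 1]
r3 m[φ0→X6] = [243, 216, 208]
r3 m[φ0→X0] = [264, 162, 116]
r3 m[φ1→X0] = [18, 14, 17]
r3 m[φ1→X9] = [198, 304, 165]
r3 m[φ2→X6] = [1124, 705, 710]
r3 m[φ2→X11] = [225, 147, 170]
r3 m[φ3→X5] = [822, 820, 897]
r3 m[φ3→X11] = [23, 20, 23]
r3 m[φ4→X11] = [1, 6, 3]
r3 m[X6→φ0] = [16, 14, 10]
r3 m[X6→φ2] = [15, 13, 12]
r3 m[X0→φ0] = [18, 14, 17]
r3 m[X0→φ1] = [20, 11, 9]
r3 m[X5→φ3] = [1, 1, 1]
r3 m[X11→φ2] = [23, 120, 69]
r3 m[X11→φ3] = [17, 66, 36]
r3 m[X11→φ4] = [391, 220, 276]
r3 m[X9→φ1] = [1, 1, 1]
r4 m[φ0→X6] = [243, 216, 208]
r4 m[φ0→X0] = [264, 162, 116]
r4 m[φ1→X0] = [18, 14, 17]
r4 m[φ1→X9] = [198, 304, 165]
r4 m[φ2→X6] = [1124, 705, 710]
r4 m[φ2→X11] = [225, 147, 170]
r4 m[φ3→X5] = [822, 820, 897]
r4 m[φ3→X11] = [23, 20, 23]
r4 m[φ4→X11] = [1, 6, 3]
r4 m[X6→φ0] = [1124, 705, 710]
r4 m[X6→φ2] = [243, 216, 208]
r4 m[X0→φ0] = [18, 14, 17]
r4 m[X0→φ1] = [264, 162, 116]
r4 m[X5→φ3] = [1, 1, 1]
r4 m[X11→φ2] = [23, 120, 69]
r4 m[X11→φ3] = [225, 882, 510]
r4 m[X11→φ4] = [5175, 2940, 3910]
r4 m[X9→φ1] = [1, 1, 1]
r5 m[φ0→X6] = [243, 216, 208]
r5 m[φ0→X0] = [16649, 10274, 7622]
r5 m[φ1→X0] = [18, 14, 17]
r5 m[φ1→X9] = [2650, 4150, 2192]
r5 m[φ2→X6] = [1124, 705, 710]
r5 m[φ2→X11] = [3748, 2452, 2792]
r5 m[φ3→X5] = [11232, 11172, 12141]
r5 m[φ3→X11] = [23, 20, 23]
r5 m[φ4→X11] = [1, 6, 3]
r5 m[X6→φ0] = [1124, 705, 710]
r5 m[X6→φ2] = [243, 216, 208]
r5 m[X0→φ0] = [18, 14, 17]
r5 m[X0→φ1] = [264, 162, 116]
r5 m[X5→φ3] = [1, 1, 1]
r5 m[X11→φ2] = [23, 120, 69]
r5 m[X11→φ3] = [225, 882, 510]
r5 m[X11→φ4] = [5175, 2940, 3910]
r5 m[X9→φ1] = [1, 1, 1]
r6 m[φ0→X6] = [243, 216, 208]
r6 m[φ0→X0] = [16649, 10274, 7622]
r6 m[φ1→X0] = [18, 14, 17]
r6 m[φ1→X9] = [2650, 4150, 2192]
r6 m[φ2→X6] = [1124, 705, 710]
r6 m[φ2→X11] = [3748, 2452, 2792]
r6 m[φ3→X5] = [11232, 11172, 12141]
r6 m[φ3→X11] = [23, 20, 23]
r6 m[φ4→X11] = [1, 6, 3]
r6 m[X6→φ0] = [1124, 705, 710]
r6 m[X6→φ2] = [243, 216, 208]
r6 m[X0→φ0] = [18, 14, 17]
r6 m[X0→φ1] = [16649, 10274, 7622]
r6 m[X5→φ3] = [1, 1, 1]
r6 m[X11→φ2] = [23, 120, 69]
r6 m[X11→φ3] = [3748, 14712, 8376]
r6 m[X11→φ4] = [86204, 49040, 64216]
r6 m[X9→φ1] = [1, 1, 1]
r7 m[φ0→X6] = [243, 216, 208]
r7 m[φ0→X0] = [16649, 10274, 7622]
r7 m[φ1→X0] = [18, 14, 17]
r7 m[φ1→X9] = [168826, 263768, 140498]
r7 m[φ2→X6] = [1124, 705, 710]
r7 m[φ2→X11] = [3748, 2452, 2792]
r7 m[φ3→X5] = [186144, 185264, 201684]
r7 m[φ3→X11] = [23, 20, 23]
r7 m[φ4→X11] = [1, 6, 3]
r7 m[X6→φ0] = [1124, 705, 710]
r7 m[X6→φ2] = [243, 216, 208]
r7 m[X0→φ0] = [18, 14, 17]
r7 m[X0→φ1] = [16649, 10274, 7622]
r7 m[X5→φ3] = [1, 1, 1]
r7 m[X11→φ2] = [23, 120, 69]
r7 m[X11→φ3] = [3748, 14712, 8376]
r7 m[X11→φ4] = [86204, 49040, 64216]
r7 m[X9→φ1] = [1, 1, 1]
r8 m[φ0→X6] = [243, 216, 208]
r8 m[φ0→X0] = [16649, 10274, 7622]
r8 m[φ1→X0] = [18, 14, 17]
r8 m[φ1→X9] = [168826, 263768, 140498]
r8 m[φ2→X6] = [1124, 705, 710]
r8 m[φ2→X11] = [3748, 2452, 2792]
r8 m[φ3→X5] = [186144, 185264, 201684]
r8 m[φ3→X11] = [23, 20, 23]
r8 m[φ4→X11] = [1, 6, 3]
r8 m[X6→φ0] = [1124, 705, 710]
r8 m[X6→φ2] = [243, 216, 208]
r8 m[X0→φ0] = [18, 14, 17]
r8 m[X0→φ1] = [16649, 10274, 7622]
r8 m[X5→φ3] = [1, 1, 1]
r8 m[X11→φ2] = [23, 120, 69]
r8 m[X11→φ3] = [3748, 14712, 8376]
r8 m[X11→φ4] = [86204, 49040, 64216]
r8 m[X9→φ1] = [1, 1, 1]
fixed point reached at round 8
b[X9] = ⊗ incoming = [168826, 263768, 140498]

b[X9] = [168826, 263768, 140498]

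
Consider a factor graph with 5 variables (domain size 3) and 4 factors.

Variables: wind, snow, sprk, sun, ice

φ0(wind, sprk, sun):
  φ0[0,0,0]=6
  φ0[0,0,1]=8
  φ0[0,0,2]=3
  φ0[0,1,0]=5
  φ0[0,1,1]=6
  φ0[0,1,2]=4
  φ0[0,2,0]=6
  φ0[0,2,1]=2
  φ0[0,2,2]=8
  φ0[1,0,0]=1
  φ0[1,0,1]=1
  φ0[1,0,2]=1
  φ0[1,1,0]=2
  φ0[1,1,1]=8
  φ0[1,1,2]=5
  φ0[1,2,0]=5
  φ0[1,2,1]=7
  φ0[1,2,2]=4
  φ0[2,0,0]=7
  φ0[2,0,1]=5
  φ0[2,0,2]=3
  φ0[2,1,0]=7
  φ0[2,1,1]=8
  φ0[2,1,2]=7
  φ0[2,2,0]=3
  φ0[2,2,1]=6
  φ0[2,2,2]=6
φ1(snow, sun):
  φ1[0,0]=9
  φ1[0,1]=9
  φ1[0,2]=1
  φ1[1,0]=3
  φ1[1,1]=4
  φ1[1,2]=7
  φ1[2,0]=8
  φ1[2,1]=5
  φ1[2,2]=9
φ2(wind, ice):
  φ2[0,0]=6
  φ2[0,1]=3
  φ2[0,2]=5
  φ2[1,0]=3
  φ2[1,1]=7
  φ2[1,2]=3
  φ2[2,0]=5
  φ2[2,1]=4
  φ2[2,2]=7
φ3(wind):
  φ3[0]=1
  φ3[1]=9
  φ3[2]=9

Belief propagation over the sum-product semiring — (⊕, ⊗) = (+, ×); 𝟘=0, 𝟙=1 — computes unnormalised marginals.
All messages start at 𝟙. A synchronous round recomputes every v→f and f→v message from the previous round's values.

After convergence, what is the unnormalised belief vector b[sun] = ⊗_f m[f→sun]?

b[sun] = [72440, 86976, 62628]

init: all messages = 𝟙 over 3 values
r1 m[φ0→wind] = [48, 34, 52]
r1 m[φ0→sprk] = [35, 52, 47]
r1 m[φ0→sun] = [42, 51, 41]
r1 m[φ1→snow] = [19, 14, 22]
r1 m[φ1→sun] = [20, 18, 17]
r1 m[φ2→wind] = [14, 13, 16]
r1 m[φ2→ice] = [14, 14, 15]
r1 m[φ3→wind] = [1, 9, 9]
r1 m[wind→φ0] = [1, 1, 1]
r1 m[wind→φ2] = [1, 1, 1]
r1 m[wind→φ3] = [1, 1, 1]
r1 m[snow→φ1] = [1, 1, 1]
r1 m[sprk→φ0] = [1, 1, 1]
r1 m[sun→φ0] = [1, 1, 1]
r1 m[sun→φ1] = [1, 1, 1]
r1 m[ice→φ2] = [1, 1, 1]
r2 m[φ0→wind] = [48, 34, 52]
r2 m[φ0→sprk] = [35, 52, 47]
r2 m[φ0→sun] = [42, 51, 41]
r2 m[φ1→snow] = [19, 14, 22]
r2 m[φ1→sun] = [20, 18, 17]
r2 m[φ2→wind] = [14, 13, 16]
r2 m[φ2→ice] = [14, 14, 15]
r2 m[φ3→wind] = [1, 9, 9]
r2 m[wind→φ0] = [14, 117, 144]
r2 m[wind→φ2] = [48, 306, 468]
r2 m[wind→φ3] = [672, 442, 832]
r2 m[snow→φ1] = [1, 1, 1]
r2 m[sprk→φ0] = [1, 1, 1]
r2 m[sun→φ0] = [20, 18, 17]
r2 m[sun→φ1] = [42, 51, 41]
r2 m[ice→φ2] = [1, 1, 1]
r3 m[φ0→wind] = [883, 618, 954]
r3 m[φ0→sprk] = [51309, 93369, 77366]
r3 m[φ0→sun] = [3622, 4832, 3684]
r3 m[φ1→snow] = [878, 617, 960]
r3 m[φ1→sun] = [20, 18, 17]
r3 m[φ2→wind] = [14, 13, 16]
r3 m[φ2→ice] = [3546, 4158, 4434]
r3 m[φ3→wind] = [1, 9, 9]
r3 m[wind→φ0] = [14, 117, 144]
r3 m[wind→φ2] = [48, 306, 468]
r3 m[wind→φ3] = [672, 442, 832]
r3 m[snow→φ1] = [1, 1, 1]
r3 m[sprk→φ0] = [1, 1, 1]
r3 m[sun→φ0] = [20, 18, 17]
r3 m[sun→φ1] = [42, 51, 41]
r3 m[ice→φ2] = [1, 1, 1]
r4 m[φ0→wind] = [883, 618, 954]
r4 m[φ0→sprk] = [51309, 93369, 77366]
r4 m[φ0→sun] = [3622, 4832, 3684]
r4 m[φ1→snow] = [878, 617, 960]
r4 m[φ1→sun] = [20, 18, 17]
r4 m[φ2→wind] = [14, 13, 16]
r4 m[φ2→ice] = [3546, 4158, 4434]
r4 m[φ3→wind] = [1, 9, 9]
r4 m[wind→φ0] = [14, 117, 144]
r4 m[wind→φ2] = [883, 5562, 8586]
r4 m[wind→φ3] = [12362, 8034, 15264]
r4 m[snow→φ1] = [1, 1, 1]
r4 m[sprk→φ0] = [1, 1, 1]
r4 m[sun→φ0] = [20, 18, 17]
r4 m[sun→φ1] = [3622, 4832, 3684]
r4 m[ice→φ2] = [1, 1, 1]
r5 m[φ0→wind] = [883, 618, 954]
r5 m[φ0→sprk] = [51309, 93369, 77366]
r5 m[φ0→sun] = [3622, 4832, 3684]
r5 m[φ1→snow] = [79770, 55982, 86292]
r5 m[φ1→sun] = [20, 18, 17]
r5 m[φ2→wind] = [14, 13, 16]
r5 m[φ2→ice] = [64914, 75927, 81203]
r5 m[φ3→wind] = [1, 9, 9]
r5 m[wind→φ0] = [14, 117, 144]
r5 m[wind→φ2] = [883, 5562, 8586]
r5 m[wind→φ3] = [12362, 8034, 15264]
r5 m[snow→φ1] = [1, 1, 1]
r5 m[sprk→φ0] = [1, 1, 1]
r5 m[sun→φ0] = [20, 18, 17]
r5 m[sun→φ1] = [3622, 4832, 3684]
r5 m[ice→φ2] = [1, 1, 1]
r6 m[φ0→wind] = [883, 618, 954]
r6 m[φ0→sprk] = [51309, 93369, 77366]
r6 m[φ0→sun] = [3622, 4832, 3684]
r6 m[φ1→snow] = [79770, 55982, 86292]
r6 m[φ1→sun] = [20, 18, 17]
r6 m[φ2→wind] = [14, 13, 16]
r6 m[φ2→ice] = [64914, 75927, 81203]
r6 m[φ3→wind] = [1, 9, 9]
r6 m[wind→φ0] = [14, 117, 144]
r6 m[wind→φ2] = [883, 5562, 8586]
r6 m[wind→φ3] = [12362, 8034, 15264]
r6 m[snow→φ1] = [1, 1, 1]
r6 m[sprk→φ0] = [1, 1, 1]
r6 m[sun→φ0] = [20, 18, 17]
r6 m[sun→φ1] = [3622, 4832, 3684]
r6 m[ice→φ2] = [1, 1, 1]
fixed point reached at round 6
b[sun] = ⊗ incoming = [72440, 86976, 62628]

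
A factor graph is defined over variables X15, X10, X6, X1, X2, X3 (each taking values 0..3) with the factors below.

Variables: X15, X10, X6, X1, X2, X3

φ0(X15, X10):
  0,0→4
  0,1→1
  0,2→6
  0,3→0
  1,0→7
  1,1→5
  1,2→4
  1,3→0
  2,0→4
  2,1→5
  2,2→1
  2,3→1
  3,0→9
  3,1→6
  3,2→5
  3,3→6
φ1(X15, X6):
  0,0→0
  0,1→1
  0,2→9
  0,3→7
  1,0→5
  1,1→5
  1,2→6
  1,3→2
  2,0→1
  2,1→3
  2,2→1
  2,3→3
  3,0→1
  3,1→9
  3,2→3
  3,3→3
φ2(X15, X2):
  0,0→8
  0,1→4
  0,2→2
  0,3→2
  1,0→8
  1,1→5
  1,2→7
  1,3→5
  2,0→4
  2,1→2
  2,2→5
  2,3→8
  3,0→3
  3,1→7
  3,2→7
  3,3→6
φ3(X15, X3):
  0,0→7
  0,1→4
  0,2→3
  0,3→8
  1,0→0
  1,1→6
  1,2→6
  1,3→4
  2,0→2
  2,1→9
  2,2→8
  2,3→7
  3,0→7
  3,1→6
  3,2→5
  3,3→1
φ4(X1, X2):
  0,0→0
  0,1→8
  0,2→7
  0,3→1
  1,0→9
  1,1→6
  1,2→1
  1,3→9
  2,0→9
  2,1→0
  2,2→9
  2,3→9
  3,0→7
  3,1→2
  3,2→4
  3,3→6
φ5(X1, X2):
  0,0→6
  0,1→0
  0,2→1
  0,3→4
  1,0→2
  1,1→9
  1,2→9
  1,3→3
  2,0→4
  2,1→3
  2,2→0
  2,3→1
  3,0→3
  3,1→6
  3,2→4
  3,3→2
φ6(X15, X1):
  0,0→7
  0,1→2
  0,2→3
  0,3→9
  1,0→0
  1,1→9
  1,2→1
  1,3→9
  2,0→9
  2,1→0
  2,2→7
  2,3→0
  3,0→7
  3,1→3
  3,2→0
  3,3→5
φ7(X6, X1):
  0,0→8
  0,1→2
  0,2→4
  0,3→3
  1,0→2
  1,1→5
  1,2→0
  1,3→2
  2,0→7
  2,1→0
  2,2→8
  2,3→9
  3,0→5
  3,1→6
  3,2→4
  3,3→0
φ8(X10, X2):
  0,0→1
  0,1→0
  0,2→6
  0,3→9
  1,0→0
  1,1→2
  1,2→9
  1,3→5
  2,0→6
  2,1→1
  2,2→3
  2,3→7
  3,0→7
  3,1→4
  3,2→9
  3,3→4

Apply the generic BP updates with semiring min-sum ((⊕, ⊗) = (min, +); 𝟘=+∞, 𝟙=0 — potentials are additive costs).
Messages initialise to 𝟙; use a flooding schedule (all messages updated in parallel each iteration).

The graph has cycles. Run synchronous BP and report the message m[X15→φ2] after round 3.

message @ round 3 = [5, 2, 4, 7]

init: all messages = 𝟙 over 4 values
r1 m[φ0→X15] = [0, 0, 1, 5]
r1 m[φ0→X10] = [4, 1, 1, 0]
r1 m[φ1→X15] = [0, 2, 1, 1]
r1 m[φ1→X6] = [0, 1, 1, 2]
r1 m[φ2→X15] = [2, 5, 2, 3]
r1 m[φ2→X2] = [3, 2, 2, 2]
r1 m[φ3→X15] = [3, 0, 2, 1]
r1 m[φ3→X3] = [0, 4, 3, 1]
r1 m[φ4→X1] = [0, 1, 0, 2]
r1 m[φ4→X2] = [0, 0, 1, 1]
r1 m[φ5→X1] = [0, 2, 0, 2]
r1 m[φ5→X2] = [2, 0, 0, 1]
r1 m[φ6→X15] = [2, 0, 0, 0]
r1 m[φ6→X1] = [0, 0, 0, 0]
r1 m[φ7→X6] = [2, 0, 0, 0]
r1 m[φ7→X1] = [2, 0, 0, 0]
r1 m[φ8→X10] = [0, 0, 1, 4]
r1 m[φ8→X2] = [0, 0, 3, 4]
r1 m[X15→φ0] = [0, 0, 0, 0]
r1 m[X15→φ1] = [0, 0, 0, 0]
r1 m[X15→φ2] = [0, 0, 0, 0]
r1 m[X15→φ3] = [0, 0, 0, 0]
r1 m[X15→φ6] = [0, 0, 0, 0]
r1 m[X10→φ0] = [0, 0, 0, 0]
r1 m[X10→φ8] = [0, 0, 0, 0]
r1 m[X6→φ1] = [0, 0, 0, 0]
r1 m[X6→φ7] = [0, 0, 0, 0]
r1 m[X1→φ4] = [0, 0, 0, 0]
r1 m[X1→φ5] = [0, 0, 0, 0]
r1 m[X1→φ6] = [0, 0, 0, 0]
r1 m[X1→φ7] = [0, 0, 0, 0]
r1 m[X2→φ2] = [0, 0, 0, 0]
r1 m[X2→φ4] = [0, 0, 0, 0]
r1 m[X2→φ5] = [0, 0, 0, 0]
r1 m[X2→φ8] = [0, 0, 0, 0]
r1 m[X3→φ3] = [0, 0, 0, 0]
r2 m[φ0→X15] = [0, 0, 1, 5]
r2 m[φ0→X10] = [4, 1, 1, 0]
r2 m[φ1→X15] = [0, 2, 1, 1]
r2 m[φ1→X6] = [0, 1, 1, 2]
r2 m[φ2→X15] = [2, 5, 2, 3]
r2 m[φ2→X2] = [3, 2, 2, 2]
r2 m[φ3→X15] = [3, 0, 2, 1]
r2 m[φ3→X3] = [0, 4, 3, 1]
r2 m[φ4→X1] = [0, 1, 0, 2]
r2 m[φ4→X2] = [0, 0, 1, 1]
r2 m[φ5→X1] = [0, 2, 0, 2]
r2 m[φ5→X2] = [2, 0, 0, 1]
r2 m[φ6→X15] = [2, 0, 0, 0]
r2 m[φ6→X1] = [0, 0, 0, 0]
r2 m[φ7→X6] = [2, 0, 0, 0]
r2 m[φ7→X1] = [2, 0, 0, 0]
r2 m[φ8→X10] = [0, 0, 1, 4]
r2 m[φ8→X2] = [0, 0, 3, 4]
r2 m[X15→φ0] = [7, 7, 5, 5]
r2 m[X15→φ1] = [7, 5, 5, 9]
r2 m[X15→φ2] = [5, 2, 4, 7]
r2 m[X15→φ3] = [4, 7, 4, 9]
r2 m[X15→φ6] = [5, 7, 6, 10]
r2 m[X10→φ0] = [0, 0, 1, 4]
r2 m[X10→φ8] = [4, 1, 1, 0]
r2 m[X6→φ1] = [2, 0, 0, 0]
r2 m[X6→φ7] = [0, 1, 1, 2]
r2 m[X1→φ4] = [2, 2, 0, 2]
r2 m[X1→φ5] = [2, 1, 0, 2]
r2 m[X1→φ6] = [2, 3, 0, 4]
r2 m[X1→φ7] = [0, 3, 0, 4]
r2 m[X2→φ2] = [2, 0, 4, 6]
r2 m[X2→φ4] = [5, 2, 5, 7]
r2 m[X2→φ5] = [3, 2, 6, 7]
r2 m[X2→φ8] = [5, 2, 3, 4]
r2 m[X3→φ3] = [0, 0, 0, 0]
r3 m[φ0→X15] = [1, 4, 2, 6]
r3 m[φ0→X10] = [9, 8, 6, 6]
r3 m[φ1→X15] = [1, 2, 1, 3]
r3 m[φ1→X6] = [6, 8, 6, 7]
r3 m[φ2→X15] = [4, 5, 2, 5]
r3 m[φ2→X2] = [8, 6, 7, 7]
r3 m[φ3→X15] = [3, 0, 2, 1]
r3 m[φ3→X3] = [6, 8, 7, 10]
r3 m[φ4→X1] = [5, 6, 2, 4]
r3 m[φ4→X2] = [2, 0, 3, 3]
r3 m[φ5→X1] = [2, 5, 5, 6]
r3 m[φ5→X2] = [3, 2, 0, 1]
r3 m[φ6→X15] = [3, 1, 3, 0]
r3 m[φ6→X1] = [7, 6, 8, 6]
r3 m[φ7→X6] = [4, 0, 3, 4]
r3 m[φ7→X1] = [3, 1, 1, 2]
r3 m[φ8→X10] = [2, 4, 3, 6]
r3 m[φ8→X2] = [1, 2, 4, 4]
r3 m[X15→φ0] = [7, 7, 5, 5]
r3 m[X15→φ1] = [7, 5, 5, 9]
r3 m[X15→φ2] = [5, 2, 4, 7]
r3 m[X15→φ3] = [4, 7, 4, 9]
r3 m[X15→φ6] = [5, 7, 6, 10]
r3 m[X10→φ0] = [0, 0, 1, 4]
r3 m[X10→φ8] = [4, 1, 1, 0]
r3 m[X6→φ1] = [2, 0, 0, 0]
r3 m[X6→φ7] = [0, 1, 1, 2]
r3 m[X1→φ4] = [2, 2, 0, 2]
r3 m[X1→φ5] = [2, 1, 0, 2]
r3 m[X1→φ6] = [2, 3, 0, 4]
r3 m[X1→φ7] = [0, 3, 0, 4]
r3 m[X2→φ2] = [2, 0, 4, 6]
r3 m[X2→φ4] = [5, 2, 5, 7]
r3 m[X2→φ5] = [3, 2, 6, 7]
r3 m[X2→φ8] = [5, 2, 3, 4]
r3 m[X3→φ3] = [0, 0, 0, 0]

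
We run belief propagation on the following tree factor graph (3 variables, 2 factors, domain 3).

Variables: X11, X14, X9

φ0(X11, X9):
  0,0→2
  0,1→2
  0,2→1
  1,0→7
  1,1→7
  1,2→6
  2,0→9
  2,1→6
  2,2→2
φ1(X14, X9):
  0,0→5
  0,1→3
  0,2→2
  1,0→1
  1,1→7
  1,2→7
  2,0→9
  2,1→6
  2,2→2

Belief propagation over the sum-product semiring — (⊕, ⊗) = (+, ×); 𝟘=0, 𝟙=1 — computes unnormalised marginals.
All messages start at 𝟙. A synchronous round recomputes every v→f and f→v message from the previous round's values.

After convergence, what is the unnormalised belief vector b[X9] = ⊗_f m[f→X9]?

init: all messages = 𝟙 over 3 values
r1 m[φ0→X11] = [5, 20, 17]
r1 m[φ0→X9] = [18, 15, 9]
r1 m[φ1→X14] = [10, 15, 17]
r1 m[φ1→X9] = [15, 16, 11]
r1 m[X11→φ0] = [1, 1, 1]
r1 m[X14→φ1] = [1, 1, 1]
r1 m[X9→φ0] = [1, 1, 1]
r1 m[X9→φ1] = [1, 1, 1]
r2 m[φ0→X11] = [5, 20, 17]
r2 m[φ0→X9] = [18, 15, 9]
r2 m[φ1→X14] = [10, 15, 17]
r2 m[φ1→X9] = [15, 16, 11]
r2 m[X11→φ0] = [1, 1, 1]
r2 m[X14→φ1] = [1, 1, 1]
r2 m[X9→φ0] = [15, 16, 11]
r2 m[X9→φ1] = [18, 15, 9]
r3 m[φ0→X11] = [73, 283, 253]
r3 m[φ0→X9] = [18, 15, 9]
r3 m[φ1→X14] = [153, 186, 270]
r3 m[φ1→X9] = [15, 16, 11]
r3 m[X11→φ0] = [1, 1, 1]
r3 m[X14→φ1] = [1, 1, 1]
r3 m[X9→φ0] = [15, 16, 11]
r3 m[X9→φ1] = [18, 15, 9]
r4 m[φ0→X11] = [73, 283, 253]
r4 m[φ0→X9] = [18, 15, 9]
r4 m[φ1→X14] = [153, 186, 270]
r4 m[φ1→X9] = [15, 16, 11]
r4 m[X11→φ0] = [1, 1, 1]
r4 m[X14→φ1] = [1, 1, 1]
r4 m[X9→φ0] = [15, 16, 11]
r4 m[X9→φ1] = [18, 15, 9]
fixed point reached at round 4
b[X9] = ⊗ incoming = [270, 240, 99]

b[X9] = [270, 240, 99]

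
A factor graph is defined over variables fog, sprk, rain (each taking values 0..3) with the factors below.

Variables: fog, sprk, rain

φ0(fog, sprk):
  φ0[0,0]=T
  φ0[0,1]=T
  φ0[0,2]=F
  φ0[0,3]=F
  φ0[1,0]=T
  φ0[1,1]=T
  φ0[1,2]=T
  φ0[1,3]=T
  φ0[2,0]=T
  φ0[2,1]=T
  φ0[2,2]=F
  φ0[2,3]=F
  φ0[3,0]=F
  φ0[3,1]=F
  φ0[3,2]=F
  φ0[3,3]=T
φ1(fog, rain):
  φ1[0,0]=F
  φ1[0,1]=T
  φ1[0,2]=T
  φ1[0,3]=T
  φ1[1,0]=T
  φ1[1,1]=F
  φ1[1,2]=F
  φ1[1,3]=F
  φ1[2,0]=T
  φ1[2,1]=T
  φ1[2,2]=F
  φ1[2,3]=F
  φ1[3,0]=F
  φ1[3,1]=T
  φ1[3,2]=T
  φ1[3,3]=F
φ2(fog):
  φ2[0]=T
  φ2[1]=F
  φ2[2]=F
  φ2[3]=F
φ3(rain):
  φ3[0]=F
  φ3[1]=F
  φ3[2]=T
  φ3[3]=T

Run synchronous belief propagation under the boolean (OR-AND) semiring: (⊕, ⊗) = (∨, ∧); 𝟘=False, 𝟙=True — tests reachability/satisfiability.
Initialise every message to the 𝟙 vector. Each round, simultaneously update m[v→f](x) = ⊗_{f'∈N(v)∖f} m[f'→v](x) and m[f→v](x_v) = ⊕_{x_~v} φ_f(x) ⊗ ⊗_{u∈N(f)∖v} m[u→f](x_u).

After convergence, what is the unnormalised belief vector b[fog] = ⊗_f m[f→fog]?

b[fog] = [T, F, F, F]

init: all messages = 𝟙 over 4 values
r1 m[φ0→fog] = [T, T, T, T]
r1 m[φ0→sprk] = [T, T, T, T]
r1 m[φ1→fog] = [T, T, T, T]
r1 m[φ1→rain] = [T, T, T, T]
r1 m[φ2→fog] = [T, F, F, F]
r1 m[φ3→rain] = [F, F, T, T]
r1 m[fog→φ0] = [T, T, T, T]
r1 m[fog→φ1] = [T, T, T, T]
r1 m[fog→φ2] = [T, T, T, T]
r1 m[sprk→φ0] = [T, T, T, T]
r1 m[rain→φ1] = [T, T, T, T]
r1 m[rain→φ3] = [T, T, T, T]
r2 m[φ0→fog] = [T, T, T, T]
r2 m[φ0→sprk] = [T, T, T, T]
r2 m[φ1→fog] = [T, T, T, T]
r2 m[φ1→rain] = [T, T, T, T]
r2 m[φ2→fog] = [T, F, F, F]
r2 m[φ3→rain] = [F, F, T, T]
r2 m[fog→φ0] = [T, F, F, F]
r2 m[fog→φ1] = [T, F, F, F]
r2 m[fog→φ2] = [T, T, T, T]
r2 m[sprk→φ0] = [T, T, T, T]
r2 m[rain→φ1] = [F, F, T, T]
r2 m[rain→φ3] = [T, T, T, T]
r3 m[φ0→fog] = [T, T, T, T]
r3 m[φ0→sprk] = [T, T, F, F]
r3 m[φ1→fog] = [T, F, F, T]
r3 m[φ1→rain] = [F, T, T, T]
r3 m[φ2→fog] = [T, F, F, F]
r3 m[φ3→rain] = [F, F, T, T]
r3 m[fog→φ0] = [T, F, F, F]
r3 m[fog→φ1] = [T, F, F, F]
r3 m[fog→φ2] = [T, T, T, T]
r3 m[sprk→φ0] = [T, T, T, T]
r3 m[rain→φ1] = [F, F, T, T]
r3 m[rain→φ3] = [T, T, T, T]
r4 m[φ0→fog] = [T, T, T, T]
r4 m[φ0→sprk] = [T, T, F, F]
r4 m[φ1→fog] = [T, F, F, T]
r4 m[φ1→rain] = [F, T, T, T]
r4 m[φ2→fog] = [T, F, F, F]
r4 m[φ3→rain] = [F, F, T, T]
r4 m[fog→φ0] = [T, F, F, F]
r4 m[fog→φ1] = [T, F, F, F]
r4 m[fog→φ2] = [T, F, F, T]
r4 m[sprk→φ0] = [T, T, T, T]
r4 m[rain→φ1] = [F, F, T, T]
r4 m[rain→φ3] = [F, T, T, T]
r5 m[φ0→fog] = [T, T, T, T]
r5 m[φ0→sprk] = [T, T, F, F]
r5 m[φ1→fog] = [T, F, F, T]
r5 m[φ1→rain] = [F, T, T, T]
r5 m[φ2→fog] = [T, F, F, F]
r5 m[φ3→rain] = [F, F, T, T]
r5 m[fog→φ0] = [T, F, F, F]
r5 m[fog→φ1] = [T, F, F, F]
r5 m[fog→φ2] = [T, F, F, T]
r5 m[sprk→φ0] = [T, T, T, T]
r5 m[rain→φ1] = [F, F, T, T]
r5 m[rain→φ3] = [F, T, T, T]
fixed point reached at round 5
b[fog] = ⊗ incoming = [T, F, F, F]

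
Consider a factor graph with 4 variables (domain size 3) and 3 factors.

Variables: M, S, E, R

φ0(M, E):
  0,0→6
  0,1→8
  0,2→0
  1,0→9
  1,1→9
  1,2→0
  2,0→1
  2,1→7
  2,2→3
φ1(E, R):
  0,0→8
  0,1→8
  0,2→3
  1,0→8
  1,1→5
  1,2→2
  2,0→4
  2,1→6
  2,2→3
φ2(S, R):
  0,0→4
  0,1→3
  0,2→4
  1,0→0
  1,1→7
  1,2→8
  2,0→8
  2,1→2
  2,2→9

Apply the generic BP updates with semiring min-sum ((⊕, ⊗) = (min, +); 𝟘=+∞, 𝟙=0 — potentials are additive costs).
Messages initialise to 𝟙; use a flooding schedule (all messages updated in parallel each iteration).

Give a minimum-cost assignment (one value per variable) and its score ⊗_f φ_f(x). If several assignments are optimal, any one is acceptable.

init: all messages = 𝟙 over 3 values
r1 m[φ0→M] = [0, 0, 1]
r1 m[φ0→E] = [1, 7, 0]
r1 m[φ1→E] = [3, 2, 3]
r1 m[φ1→R] = [4, 5, 2]
r1 m[φ2→S] = [3, 0, 2]
r1 m[φ2→R] = [0, 2, 4]
r1 m[M→φ0] = [0, 0, 0]
r1 m[S→φ2] = [0, 0, 0]
r1 m[E→φ0] = [0, 0, 0]
r1 m[E→φ1] = [0, 0, 0]
r1 m[R→φ1] = [0, 0, 0]
r1 m[R→φ2] = [0, 0, 0]
r2 m[φ0→M] = [0, 0, 1]
r2 m[φ0→E] = [1, 7, 0]
r2 m[φ1→E] = [3, 2, 3]
r2 m[φ1→R] = [4, 5, 2]
r2 m[φ2→S] = [3, 0, 2]
r2 m[φ2→R] = [0, 2, 4]
r2 m[M→φ0] = [0, 0, 0]
r2 m[S→φ2] = [0, 0, 0]
r2 m[E→φ0] = [3, 2, 3]
r2 m[E→φ1] = [1, 7, 0]
r2 m[R→φ1] = [0, 2, 4]
r2 m[R→φ2] = [4, 5, 2]
r3 m[φ0→M] = [3, 3, 4]
r3 m[φ0→E] = [1, 7, 0]
r3 m[φ1→E] = [7, 6, 4]
r3 m[φ1→R] = [4, 6, 3]
r3 m[φ2→S] = [6, 4, 7]
r3 m[φ2→R] = [0, 2, 4]
r3 m[M→φ0] = [0, 0, 0]
r3 m[S→φ2] = [0, 0, 0]
r3 m[E→φ0] = [3, 2, 3]
r3 m[E→φ1] = [1, 7, 0]
r3 m[R→φ1] = [0, 2, 4]
r3 m[R→φ2] = [4, 5, 2]
r4 m[φ0→M] = [3, 3, 4]
r4 m[φ0→E] = [1, 7, 0]
r4 m[φ1→E] = [7, 6, 4]
r4 m[φ1→R] = [4, 6, 3]
r4 m[φ2→S] = [6, 4, 7]
r4 m[φ2→R] = [0, 2, 4]
r4 m[M→φ0] = [0, 0, 0]
r4 m[S→φ2] = [0, 0, 0]
r4 m[E→φ0] = [7, 6, 4]
r4 m[E→φ1] = [1, 7, 0]
r4 m[R→φ1] = [0, 2, 4]
r4 m[R→φ2] = [4, 6, 3]
r5 m[φ0→M] = [4, 4, 7]
r5 m[φ0→E] = [1, 7, 0]
r5 m[φ1→E] = [7, 6, 4]
r5 m[φ1→R] = [4, 6, 3]
r5 m[φ2→S] = [7, 4, 8]
r5 m[φ2→R] = [0, 2, 4]
r5 m[M→φ0] = [0, 0, 0]
r5 m[S→φ2] = [0, 0, 0]
r5 m[E→φ0] = [7, 6, 4]
r5 m[E→φ1] = [1, 7, 0]
r5 m[R→φ1] = [0, 2, 4]
r5 m[R→φ2] = [4, 6, 3]
r6 m[φ0→M] = [4, 4, 7]
r6 m[φ0→E] = [1, 7, 0]
r6 m[φ1→E] = [7, 6, 4]
r6 m[φ1→R] = [4, 6, 3]
r6 m[φ2→S] = [7, 4, 8]
r6 m[φ2→R] = [0, 2, 4]
r6 m[M→φ0] = [0, 0, 0]
r6 m[S→φ2] = [0, 0, 0]
r6 m[E→φ0] = [7, 6, 4]
r6 m[E→φ1] = [1, 7, 0]
r6 m[R→φ1] = [0, 2, 4]
r6 m[R→φ2] = [4, 6, 3]
fixed point reached at round 6
traceback from M: (M=0, S=1, E=2, R=0), score=4

assignment: (M=0, S=1, E=2, R=0); score = 4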